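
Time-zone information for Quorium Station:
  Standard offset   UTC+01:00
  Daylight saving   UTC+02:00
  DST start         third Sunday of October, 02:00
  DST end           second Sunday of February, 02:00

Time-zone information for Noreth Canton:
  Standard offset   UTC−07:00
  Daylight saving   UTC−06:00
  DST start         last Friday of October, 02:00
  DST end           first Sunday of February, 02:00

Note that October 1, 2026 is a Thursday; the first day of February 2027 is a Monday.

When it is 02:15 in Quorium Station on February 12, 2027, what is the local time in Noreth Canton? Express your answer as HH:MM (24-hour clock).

17:15

1 October 2026 is a Thursday, so the first Sunday is October 4 and the third is October 18.
1 February 2027 is a Monday, so the first Sunday is February 7 and the second is February 14.
February 12, 2027 lies within the daylight-saving period (18 October 2026 – 14 February 2027), so Quorium Station is on daylight time, UTC+02:00.
02:15 Quorium Station − 2h = 00:15 UTC.
1 October 2026 is a Thursday, so Fridays fall on 2, 9, 16, 23, 30; the last is October 30.
1 February 2027 is a Monday, so the first Sunday is February 7.
At the standard offset (UTC−07:00), 00:15 UTC − 7h = 17:15 Noreth Canton standard time (rolling into the previous day, 11 February 2027).
The standard-time date in Noreth Canton, February 11, 2027, is outside the daylight-saving period (30 October 2026 – 7 February 2027), so Noreth Canton is on standard time, UTC−07:00.
00:15 UTC − 7h = 17:15 Noreth Canton (rolling into the previous day, 11 February 2027).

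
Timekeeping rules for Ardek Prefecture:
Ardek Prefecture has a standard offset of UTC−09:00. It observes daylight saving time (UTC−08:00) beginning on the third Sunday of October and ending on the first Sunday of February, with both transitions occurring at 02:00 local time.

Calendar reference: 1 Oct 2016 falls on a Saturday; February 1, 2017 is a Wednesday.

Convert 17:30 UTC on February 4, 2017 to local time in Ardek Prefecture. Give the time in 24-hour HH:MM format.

09:30

1 October 2016 is a Saturday, so the first Sunday is October 2 and the third is October 16.
1 February 2017 is a Wednesday, so the first Sunday is February 5.
At the standard offset (UTC−09:00), 17:30 UTC − 9h = 08:30 Ardek Prefecture standard time.
The standard-time date in Ardek Prefecture, February 4, 2017, falls between 16 October 2016 and 5 February 2017, so daylight saving is in effect and Ardek Prefecture is at UTC−08:00.
17:30 UTC − 8h = 09:30 local.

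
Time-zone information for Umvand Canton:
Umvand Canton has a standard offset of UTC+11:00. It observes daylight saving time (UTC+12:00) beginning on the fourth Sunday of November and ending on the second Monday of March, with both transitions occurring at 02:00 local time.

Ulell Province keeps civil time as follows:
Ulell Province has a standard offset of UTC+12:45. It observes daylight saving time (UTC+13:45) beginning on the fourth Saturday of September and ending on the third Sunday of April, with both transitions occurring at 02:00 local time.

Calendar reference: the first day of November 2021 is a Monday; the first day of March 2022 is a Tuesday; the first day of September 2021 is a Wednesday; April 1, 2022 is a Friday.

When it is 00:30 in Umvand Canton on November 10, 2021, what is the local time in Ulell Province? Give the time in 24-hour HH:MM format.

1 November 2021 is a Monday, so the first Sunday is November 7 and the fourth is November 28.
1 March 2022 is a Tuesday, so the first Monday is March 7 and the second is March 14.
November 10, 2021 does not fall between 28 November 2021 and 14 March 2022, so daylight saving is not in effect and Umvand Canton is at UTC+11:00.
00:30 Umvand Canton − 11h = 13:30 UTC (rolling into the previous day, 9 November 2021).
1 September 2021 is a Wednesday, so the first Saturday is September 4 and the fourth is September 25.
1 April 2022 is a Friday, so the first Sunday is April 3 and the third is April 17.
At the standard offset (UTC+12:45), 13:30 UTC + 12h45m = 02:15 Ulell Province standard time (rolling into the next day, 10 November 2021).
The standard-time date in Ulell Province, November 10, 2021, lies within the daylight-saving period (25 September 2021 – 17 April 2022), so Ulell Province is on daylight time, UTC+13:45.
13:30 UTC + 13h45m = 03:15 Ulell Province (rolling into the next day, 10 November 2021).

03:15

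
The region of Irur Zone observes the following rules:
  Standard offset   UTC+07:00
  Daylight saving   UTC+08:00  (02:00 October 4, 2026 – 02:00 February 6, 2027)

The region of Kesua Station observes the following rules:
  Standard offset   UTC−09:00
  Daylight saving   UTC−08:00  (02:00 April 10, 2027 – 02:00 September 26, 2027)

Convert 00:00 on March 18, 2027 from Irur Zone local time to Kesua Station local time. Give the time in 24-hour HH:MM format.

March 18, 2027 is outside the daylight-saving period (4 October 2026 – 6 February 2027), so Irur Zone is on standard time, UTC+07:00.
00:00 Irur Zone − 7h = 17:00 UTC (rolling into the previous day, 17 March 2027).
At the standard offset (UTC−09:00), 17:00 UTC − 9h = 08:00 Kesua Station standard time.
The standard-time date in Kesua Station, March 17, 2027, does not fall between 10 April and 26 September, so daylight saving is not in effect and Kesua Station is at UTC−09:00.
17:00 UTC − 9h = 08:00 Kesua Station.

08:00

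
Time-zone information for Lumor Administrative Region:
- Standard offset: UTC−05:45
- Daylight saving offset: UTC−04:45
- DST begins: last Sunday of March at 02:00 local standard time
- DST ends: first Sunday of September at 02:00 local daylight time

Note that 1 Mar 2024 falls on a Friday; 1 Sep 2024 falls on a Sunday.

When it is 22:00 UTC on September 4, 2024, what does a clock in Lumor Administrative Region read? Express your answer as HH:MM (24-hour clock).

16:15

1 March 2024 is a Friday, so Sundays fall on 3, 10, 17, 24, 31; the last is March 31.
1 September 2024 is a Sunday, so the first Sunday is September 1.
At the standard offset (UTC−05:45), 22:00 UTC − 5h45m = 16:15 Lumor Administrative Region standard time.
Daylight saving runs 31 March – 1 September; the standard-time date in Lumor Administrative Region, September 4, 2024, is outside that window, so Lumor Administrative Region is on standard time at UTC−05:45.
22:00 UTC − 5h45m = 16:15 local.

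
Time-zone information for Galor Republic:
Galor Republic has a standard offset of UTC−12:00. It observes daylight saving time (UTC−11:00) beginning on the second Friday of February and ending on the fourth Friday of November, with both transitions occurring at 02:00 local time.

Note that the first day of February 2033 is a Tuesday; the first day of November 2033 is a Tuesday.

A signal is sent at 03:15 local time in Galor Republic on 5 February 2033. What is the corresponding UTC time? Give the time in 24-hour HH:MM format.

1 February 2033 is a Tuesday, so the first Friday is February 4 and the second is February 11.
1 November 2033 is a Tuesday, so the first Friday is November 4 and the fourth is November 25.
5 February 2033 is outside the daylight-saving period (11 February – 25 November), so Galor Republic is on standard time, UTC−12:00.
03:15 local + 12h = 15:15 UTC.

15:15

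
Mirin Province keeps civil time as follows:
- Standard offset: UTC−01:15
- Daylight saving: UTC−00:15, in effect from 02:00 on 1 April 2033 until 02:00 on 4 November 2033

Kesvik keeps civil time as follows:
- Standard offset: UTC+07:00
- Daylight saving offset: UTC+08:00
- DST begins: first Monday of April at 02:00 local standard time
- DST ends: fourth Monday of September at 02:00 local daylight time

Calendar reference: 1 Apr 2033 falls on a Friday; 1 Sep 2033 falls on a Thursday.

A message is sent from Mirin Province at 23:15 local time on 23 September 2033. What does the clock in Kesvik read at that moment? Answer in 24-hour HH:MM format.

Daylight saving runs 1 April – 4 November; 23 September 2033 is inside that window, so Mirin Province is at UTC−00:15.
23:15 Mirin Province + 0h15m = 23:30 UTC.
1 April 2033 is a Friday, so the first Monday is April 4.
1 September 2033 is a Thursday, so the first Monday is September 5 and the fourth is September 26.
At the standard offset (UTC+07:00), 23:30 UTC + 7h = 06:30 Kesvik standard time (rolling into the next day, 24 September 2033).
Daylight saving runs 4 April – 26 September; the standard-time date in Kesvik, 24 September 2033, is inside that window, so Kesvik is at UTC+08:00.
23:30 UTC + 8h = 07:30 Kesvik (rolling into the next day, 24 September 2033).

07:30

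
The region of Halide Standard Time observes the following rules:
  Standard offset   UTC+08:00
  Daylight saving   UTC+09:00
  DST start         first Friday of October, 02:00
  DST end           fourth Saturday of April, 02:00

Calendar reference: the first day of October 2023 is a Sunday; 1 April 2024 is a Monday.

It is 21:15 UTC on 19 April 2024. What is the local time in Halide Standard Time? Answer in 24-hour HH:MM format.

1 October 2023 is a Sunday, so the first Friday is October 6.
1 April 2024 is a Monday, so the first Saturday is April 6 and the fourth is April 27.
At the standard offset (UTC+08:00), 21:15 UTC + 8h = 05:15 Halide Standard Time standard time (rolling into the next day, 20 April 2024).
The standard-time date in Halide Standard Time, 20 April 2024, lies within the daylight-saving period (6 October 2023 – 27 April 2024), so Halide Standard Time is on daylight time, UTC+09:00.
21:15 UTC + 9h = 06:15 local (rolling into the next day, 20 April 2024).

06:15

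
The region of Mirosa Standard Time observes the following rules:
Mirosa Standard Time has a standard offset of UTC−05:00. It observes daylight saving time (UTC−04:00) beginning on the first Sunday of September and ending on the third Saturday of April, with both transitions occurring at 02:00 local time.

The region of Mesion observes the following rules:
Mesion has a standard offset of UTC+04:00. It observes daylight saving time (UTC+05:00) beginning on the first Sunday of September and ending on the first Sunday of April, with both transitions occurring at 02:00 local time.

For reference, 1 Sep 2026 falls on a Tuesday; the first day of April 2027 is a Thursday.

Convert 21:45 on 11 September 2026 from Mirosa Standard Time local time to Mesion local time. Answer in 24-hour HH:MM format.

1 September 2026 is a Tuesday, so the first Sunday is September 6.
1 April 2027 is a Thursday, so the first Saturday is April 3 and the third is April 17.
11 September 2026 falls between 6 September 2026 and 17 April 2027, so daylight saving is in effect and Mirosa Standard Time is at UTC−04:00.
21:45 Mirosa Standard Time + 4h = 01:45 UTC (rolling into the next day, 12 September 2026).
1 September 2026 is a Tuesday, so the first Sunday is September 6.
1 April 2027 is a Thursday, so the first Sunday is April 4.
At the standard offset (UTC+04:00), 01:45 UTC + 4h = 05:45 Mesion standard time.
The standard-time date in Mesion, 12 September 2026, lies within the daylight-saving period (6 September 2026 – 4 April 2027), so Mesion is on daylight time, UTC+05:00.
01:45 UTC + 5h = 06:45 Mesion.

06:45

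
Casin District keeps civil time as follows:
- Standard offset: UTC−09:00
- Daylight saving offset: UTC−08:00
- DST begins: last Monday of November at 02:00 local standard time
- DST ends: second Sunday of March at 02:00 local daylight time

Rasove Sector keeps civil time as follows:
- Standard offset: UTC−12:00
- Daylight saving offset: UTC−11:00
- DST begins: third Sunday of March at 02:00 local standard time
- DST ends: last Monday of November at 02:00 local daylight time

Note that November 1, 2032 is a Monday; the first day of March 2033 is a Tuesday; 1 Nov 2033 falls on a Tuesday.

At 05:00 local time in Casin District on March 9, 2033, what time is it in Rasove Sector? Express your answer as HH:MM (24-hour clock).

1 November 2032 is a Monday, so Mondays fall on 1, 8, 15, 22, 29; the last is November 29.
1 March 2033 is a Tuesday, so the first Sunday is March 6 and the second is March 13.
March 9, 2033 falls between 29 November 2032 and 13 March 2033, so daylight saving is in effect and Casin District is at UTC−08:00.
05:00 Casin District + 8h = 13:00 UTC.
1 March 2033 is a Tuesday, so the first Sunday is March 6 and the third is March 20.
1 November 2033 is a Tuesday, so Mondays fall on 7, 14, 21, 28; the last is November 28.
At the standard offset (UTC−12:00), 13:00 UTC − 12h = 01:00 Rasove Sector standard time.
The standard-time date in Rasove Sector, March 9, 2033, does not fall between 20 March and 28 November, so daylight saving is not in effect and Rasove Sector is at UTC−12:00.
13:00 UTC − 12h = 01:00 Rasove Sector.

01:00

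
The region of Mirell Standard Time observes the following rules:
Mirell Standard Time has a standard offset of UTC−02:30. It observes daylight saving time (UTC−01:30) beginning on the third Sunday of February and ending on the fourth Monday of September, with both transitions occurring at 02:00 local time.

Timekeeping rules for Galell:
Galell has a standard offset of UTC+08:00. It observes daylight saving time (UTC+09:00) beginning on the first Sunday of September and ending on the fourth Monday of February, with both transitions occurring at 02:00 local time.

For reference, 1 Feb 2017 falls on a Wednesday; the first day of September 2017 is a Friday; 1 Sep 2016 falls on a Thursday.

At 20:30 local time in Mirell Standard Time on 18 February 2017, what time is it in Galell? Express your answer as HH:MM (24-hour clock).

1 February 2017 is a Wednesday, so the first Sunday is February 5 and the third is February 19.
1 September 2017 is a Friday, so the first Monday is September 4 and the fourth is September 25.
18 February 2017 is outside the daylight-saving period (19 February – 25 September), so Mirell Standard Time is on standard time, UTC−02:30.
20:30 Mirell Standard Time + 2h30m = 23:00 UTC.
1 September 2016 is a Thursday, so the first Sunday is September 4.
1 February 2017 is a Wednesday, so the first Monday is February 6 and the fourth is February 27.
At the standard offset (UTC+08:00), 23:00 UTC + 8h = 07:00 Galell standard time (rolling into the next day, 19 February 2017).
The standard-time date in Galell, 19 February 2017, lies within the daylight-saving period (4 September 2016 – 27 February 2017), so Galell is on daylight time, UTC+09:00.
23:00 UTC + 9h = 08:00 Galell (rolling into the next day, 19 February 2017).

08:00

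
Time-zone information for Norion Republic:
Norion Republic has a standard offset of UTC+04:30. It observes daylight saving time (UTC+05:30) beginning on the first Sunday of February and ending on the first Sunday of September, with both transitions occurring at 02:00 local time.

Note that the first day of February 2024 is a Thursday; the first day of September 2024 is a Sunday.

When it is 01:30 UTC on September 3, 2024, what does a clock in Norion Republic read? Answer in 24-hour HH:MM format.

06:00

1 February 2024 is a Thursday, so the first Sunday is February 4.
1 September 2024 is a Sunday, so the first Sunday is September 1.
At the standard offset (UTC+04:30), 01:30 UTC + 4h30m = 06:00 Norion Republic standard time.
Daylight saving runs 4 February – 1 September; the standard-time date in Norion Republic, September 3, 2024, is outside that window, so Norion Republic is on standard time at UTC+04:30.
01:30 UTC + 4h30m = 06:00 local.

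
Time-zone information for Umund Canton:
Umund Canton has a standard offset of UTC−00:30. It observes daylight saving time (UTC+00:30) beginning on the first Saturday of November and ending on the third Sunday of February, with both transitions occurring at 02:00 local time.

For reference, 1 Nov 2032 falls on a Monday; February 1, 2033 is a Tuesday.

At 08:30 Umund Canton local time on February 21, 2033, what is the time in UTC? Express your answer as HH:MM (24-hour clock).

1 November 2032 is a Monday, so the first Saturday is November 6.
1 February 2033 is a Tuesday, so the first Sunday is February 6 and the third is February 20.
February 21, 2033 does not fall between 6 November 2032 and 20 February 2033, so daylight saving is not in effect and Umund Canton is at UTC−00:30.
08:30 local + 0h30m = 09:00 UTC.

09:00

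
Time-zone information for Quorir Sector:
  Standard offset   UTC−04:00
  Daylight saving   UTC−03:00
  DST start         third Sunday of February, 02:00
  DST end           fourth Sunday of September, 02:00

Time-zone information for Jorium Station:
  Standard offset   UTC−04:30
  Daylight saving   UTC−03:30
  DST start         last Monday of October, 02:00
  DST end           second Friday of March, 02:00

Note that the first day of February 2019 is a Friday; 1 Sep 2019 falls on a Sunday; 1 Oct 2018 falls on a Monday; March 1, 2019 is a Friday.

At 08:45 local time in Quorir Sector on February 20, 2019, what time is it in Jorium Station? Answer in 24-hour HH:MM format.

08:15

1 February 2019 is a Friday, so the first Sunday is February 3 and the third is February 17.
1 September 2019 is a Sunday, so the first Sunday is September 1 and the fourth is September 22.
Daylight saving runs 17 February – 22 September; February 20, 2019 is inside that window, so Quorir Sector is at UTC−03:00.
08:45 Quorir Sector + 3h = 11:45 UTC.
1 October 2018 is a Monday, so Mondays fall on 1, 8, 15, 22, 29; the last is October 29.
1 March 2019 is a Friday, so the first Friday is March 1 and the second is March 8.
At the standard offset (UTC−04:30), 11:45 UTC − 4h30m = 07:15 Jorium Station standard time.
Daylight saving runs 29 October 2018 – 8 March 2019; the standard-time date in Jorium Station, February 20, 2019, is inside that window, so Jorium Station is at UTC−03:30.
11:45 UTC − 3h30m = 08:15 Jorium Station.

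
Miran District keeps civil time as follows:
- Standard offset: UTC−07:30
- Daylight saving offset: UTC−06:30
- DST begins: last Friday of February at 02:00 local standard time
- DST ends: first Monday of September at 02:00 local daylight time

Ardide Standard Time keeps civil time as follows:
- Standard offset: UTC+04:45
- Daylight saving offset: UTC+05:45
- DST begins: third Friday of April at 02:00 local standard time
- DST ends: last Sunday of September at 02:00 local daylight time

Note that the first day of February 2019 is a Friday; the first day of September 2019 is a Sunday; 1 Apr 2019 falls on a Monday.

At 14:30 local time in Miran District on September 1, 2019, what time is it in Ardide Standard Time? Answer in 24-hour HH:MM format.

1 February 2019 is a Friday, so Fridays fall on 1, 8, 15, 22; the last is February 22.
1 September 2019 is a Sunday, so the first Monday is September 2.
September 1, 2019 falls between 22 February and 2 September, so daylight saving is in effect and Miran District is at UTC−06:30.
14:30 Miran District + 6h30m = 21:00 UTC.
1 April 2019 is a Monday, so the first Friday is April 5 and the third is April 19.
1 September 2019 is a Sunday, so Sundays fall on 1, 8, 15, 22, 29; the last is September 29.
At the standard offset (UTC+04:45), 21:00 UTC + 4h45m = 01:45 Ardide Standard Time standard time (rolling into the next day, 2 September 2019).
The standard-time date in Ardide Standard Time, September 2, 2019, falls between 19 April and 29 September, so daylight saving is in effect and Ardide Standard Time is at UTC+05:45.
21:00 UTC + 5h45m = 02:45 Ardide Standard Time (rolling into the next day, 2 September 2019).

02:45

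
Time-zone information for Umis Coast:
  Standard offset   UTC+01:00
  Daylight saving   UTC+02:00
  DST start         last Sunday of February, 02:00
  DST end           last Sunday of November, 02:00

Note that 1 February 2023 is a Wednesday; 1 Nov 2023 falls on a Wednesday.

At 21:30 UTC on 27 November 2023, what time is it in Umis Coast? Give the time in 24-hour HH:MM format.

22:30

1 February 2023 is a Wednesday, so Sundays fall on 5, 12, 19, 26; the last is February 26.
1 November 2023 is a Wednesday, so Sundays fall on 5, 12, 19, 26; the last is November 26.
At the standard offset (UTC+01:00), 21:30 UTC + 1h = 22:30 Umis Coast standard time.
Daylight saving runs 26 February – 26 November; the standard-time date in Umis Coast, 27 November 2023, is outside that window, so Umis Coast is on standard time at UTC+01:00.
21:30 UTC + 1h = 22:30 local.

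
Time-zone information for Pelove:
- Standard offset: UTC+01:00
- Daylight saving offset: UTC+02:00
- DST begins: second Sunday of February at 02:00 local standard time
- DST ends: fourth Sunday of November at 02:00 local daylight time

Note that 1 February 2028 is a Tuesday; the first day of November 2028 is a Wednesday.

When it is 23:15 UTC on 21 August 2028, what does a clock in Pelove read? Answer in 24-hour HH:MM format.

1 February 2028 is a Tuesday, so the first Sunday is February 6 and the second is February 13.
1 November 2028 is a Wednesday, so the first Sunday is November 5 and the fourth is November 26.
At the standard offset (UTC+01:00), 23:15 UTC + 1h = 00:15 Pelove standard time (rolling into the next day, 22 August 2028).
The standard-time date in Pelove, 22 August 2028, falls between 13 February and 26 November, so daylight saving is in effect and Pelove is at UTC+02:00.
23:15 UTC + 2h = 01:15 local (rolling into the next day, 22 August 2028).

01:15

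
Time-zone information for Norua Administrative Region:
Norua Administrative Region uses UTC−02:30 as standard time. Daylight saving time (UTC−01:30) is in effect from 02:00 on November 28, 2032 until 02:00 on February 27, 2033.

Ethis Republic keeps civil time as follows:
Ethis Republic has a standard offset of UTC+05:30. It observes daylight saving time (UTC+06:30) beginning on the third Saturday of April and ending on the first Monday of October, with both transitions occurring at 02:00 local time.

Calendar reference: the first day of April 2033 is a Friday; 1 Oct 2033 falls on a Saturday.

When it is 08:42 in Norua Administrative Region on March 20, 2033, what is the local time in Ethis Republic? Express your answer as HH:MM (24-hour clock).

March 20, 2033 does not fall between 28 November 2032 and 27 February 2033, so daylight saving is not in effect and Norua Administrative Region is at UTC−02:30.
08:42 Norua Administrative Region + 2h30m = 11:12 UTC.
1 April 2033 is a Friday, so the first Saturday is April 2 and the third is April 16.
1 October 2033 is a Saturday, so the first Monday is October 3.
At the standard offset (UTC+05:30), 11:12 UTC + 5h30m = 16:42 Ethis Republic standard time.
Daylight saving runs 16 April – 3 October; the standard-time date in Ethis Republic, March 20, 2033, is outside that window, so Ethis Republic is on standard time at UTC+05:30.
11:12 UTC + 5h30m = 16:42 Ethis Republic.

16:42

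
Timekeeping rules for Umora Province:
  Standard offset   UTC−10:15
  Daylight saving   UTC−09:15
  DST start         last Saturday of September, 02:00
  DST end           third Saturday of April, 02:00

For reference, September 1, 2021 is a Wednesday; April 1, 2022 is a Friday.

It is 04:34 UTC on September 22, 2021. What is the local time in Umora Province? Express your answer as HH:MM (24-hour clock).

1 September 2021 is a Wednesday, so Saturdays fall on 4, 11, 18, 25; the last is September 25.
1 April 2022 is a Friday, so the first Saturday is April 2 and the third is April 16.
At the standard offset (UTC−10:15), 04:34 UTC − 10h15m = 18:19 Umora Province standard time (rolling into the previous day, 21 September 2021).
The standard-time date in Umora Province, September 21, 2021, is outside the daylight-saving period (25 September 2021 – 16 April 2022), so Umora Province is on standard time, UTC−10:15.
04:34 UTC − 10h15m = 18:19 local (rolling into the previous day, 21 September 2021).

18:19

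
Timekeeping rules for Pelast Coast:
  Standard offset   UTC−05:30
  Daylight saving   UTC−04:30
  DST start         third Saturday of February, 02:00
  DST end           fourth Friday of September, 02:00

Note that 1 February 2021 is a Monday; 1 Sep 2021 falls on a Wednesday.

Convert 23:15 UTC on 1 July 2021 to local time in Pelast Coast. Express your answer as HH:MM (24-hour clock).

18:45

1 February 2021 is a Monday, so the first Saturday is February 6 and the third is February 20.
1 September 2021 is a Wednesday, so the first Friday is September 3 and the fourth is September 24.
At the standard offset (UTC−05:30), 23:15 UTC − 5h30m = 17:45 Pelast Coast standard time.
The standard-time date in Pelast Coast, 1 July 2021, lies within the daylight-saving period (20 February – 24 September), so Pelast Coast is on daylight time, UTC−04:30.
23:15 UTC − 4h30m = 18:45 local.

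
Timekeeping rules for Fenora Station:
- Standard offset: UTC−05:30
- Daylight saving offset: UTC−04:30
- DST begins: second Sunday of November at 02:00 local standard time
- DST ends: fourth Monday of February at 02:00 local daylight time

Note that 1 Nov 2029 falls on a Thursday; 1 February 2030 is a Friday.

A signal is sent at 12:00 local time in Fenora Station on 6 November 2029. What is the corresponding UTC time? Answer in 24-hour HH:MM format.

1 November 2029 is a Thursday, so the first Sunday is November 4 and the second is November 11.
1 February 2030 is a Friday, so the first Monday is February 4 and the fourth is February 25.
Daylight saving runs 11 November 2029 – 25 February 2030; 6 November 2029 is outside that window, so Fenora Station is on standard time at UTC−05:30.
12:00 local + 5h30m = 17:30 UTC.

17:30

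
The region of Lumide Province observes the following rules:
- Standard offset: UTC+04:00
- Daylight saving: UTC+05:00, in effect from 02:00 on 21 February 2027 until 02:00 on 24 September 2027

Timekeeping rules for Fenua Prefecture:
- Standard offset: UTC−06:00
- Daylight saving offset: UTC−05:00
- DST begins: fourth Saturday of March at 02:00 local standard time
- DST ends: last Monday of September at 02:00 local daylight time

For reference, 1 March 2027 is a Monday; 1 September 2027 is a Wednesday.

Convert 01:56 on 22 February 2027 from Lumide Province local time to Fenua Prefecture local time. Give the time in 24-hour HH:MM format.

14:56

22 February 2027 lies within the daylight-saving period (21 February – 24 September), so Lumide Province is on daylight time, UTC+05:00.
01:56 Lumide Province − 5h = 20:56 UTC (rolling into the previous day, 21 February 2027).
1 March 2027 is a Monday, so the first Saturday is March 6 and the fourth is March 27.
1 September 2027 is a Wednesday, so Mondays fall on 6, 13, 20, 27; the last is September 27.
At the standard offset (UTC−06:00), 20:56 UTC − 6h = 14:56 Fenua Prefecture standard time.
The standard-time date in Fenua Prefecture, 21 February 2027, is outside the daylight-saving period (27 March – 27 September), so Fenua Prefecture is on standard time, UTC−06:00.
20:56 UTC − 6h = 14:56 Fenua Prefecture.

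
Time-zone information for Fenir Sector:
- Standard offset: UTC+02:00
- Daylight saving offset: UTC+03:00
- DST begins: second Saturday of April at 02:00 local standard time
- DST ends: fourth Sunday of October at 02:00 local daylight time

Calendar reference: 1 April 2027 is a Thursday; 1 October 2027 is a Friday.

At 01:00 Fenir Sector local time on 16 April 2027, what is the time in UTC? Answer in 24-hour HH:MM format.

1 April 2027 is a Thursday, so the first Saturday is April 3 and the second is April 10.
1 October 2027 is a Friday, so the first Sunday is October 3 and the fourth is October 24.
16 April 2027 falls between 10 April and 24 October, so daylight saving is in effect and Fenir Sector is at UTC+03:00.
01:00 local − 3h = 22:00 UTC (rolling into the previous day, 15 April 2027).

22:00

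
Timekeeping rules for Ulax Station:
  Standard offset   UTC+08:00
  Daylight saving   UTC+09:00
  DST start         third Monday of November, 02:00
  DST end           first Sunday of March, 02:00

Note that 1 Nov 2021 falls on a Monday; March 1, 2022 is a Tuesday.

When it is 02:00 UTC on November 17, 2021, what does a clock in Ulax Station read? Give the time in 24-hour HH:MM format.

1 November 2021 is a Monday, so the first Monday is November 1 and the third is November 15.
1 March 2022 is a Tuesday, so the first Sunday is March 6.
At the standard offset (UTC+08:00), 02:00 UTC + 8h = 10:00 Ulax Station standard time.
The standard-time date in Ulax Station, November 17, 2021, lies within the daylight-saving period (15 November 2021 – 6 March 2022), so Ulax Station is on daylight time, UTC+09:00.
02:00 UTC + 9h = 11:00 local.

11:00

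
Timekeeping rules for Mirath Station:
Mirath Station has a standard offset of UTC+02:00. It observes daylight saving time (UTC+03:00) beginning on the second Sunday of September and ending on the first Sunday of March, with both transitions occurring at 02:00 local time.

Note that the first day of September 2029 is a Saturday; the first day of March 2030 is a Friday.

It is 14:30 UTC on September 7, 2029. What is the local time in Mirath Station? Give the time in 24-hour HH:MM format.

16:30

1 September 2029 is a Saturday, so the first Sunday is September 2 and the second is September 9.
1 March 2030 is a Friday, so the first Sunday is March 3.
At the standard offset (UTC+02:00), 14:30 UTC + 2h = 16:30 Mirath Station standard time.
Daylight saving runs 9 September 2029 – 3 March 2030; the standard-time date in Mirath Station, September 7, 2029, is outside that window, so Mirath Station is on standard time at UTC+02:00.
14:30 UTC + 2h = 16:30 local.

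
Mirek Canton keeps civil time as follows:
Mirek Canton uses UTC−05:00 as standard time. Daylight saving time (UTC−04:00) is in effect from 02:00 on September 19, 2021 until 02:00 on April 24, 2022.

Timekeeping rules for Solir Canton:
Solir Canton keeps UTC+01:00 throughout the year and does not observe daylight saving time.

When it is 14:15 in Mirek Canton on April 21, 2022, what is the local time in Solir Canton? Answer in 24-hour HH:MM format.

19:15

April 21, 2022 falls between 19 September 2021 and 24 April 2022, so daylight saving is in effect and Mirek Canton is at UTC−04:00.
14:15 Mirek Canton + 4h = 18:15 UTC.
Solir Canton has no daylight saving, so its offset is UTC+01:00 year-round.
18:15 UTC + 1h = 19:15 Solir Canton.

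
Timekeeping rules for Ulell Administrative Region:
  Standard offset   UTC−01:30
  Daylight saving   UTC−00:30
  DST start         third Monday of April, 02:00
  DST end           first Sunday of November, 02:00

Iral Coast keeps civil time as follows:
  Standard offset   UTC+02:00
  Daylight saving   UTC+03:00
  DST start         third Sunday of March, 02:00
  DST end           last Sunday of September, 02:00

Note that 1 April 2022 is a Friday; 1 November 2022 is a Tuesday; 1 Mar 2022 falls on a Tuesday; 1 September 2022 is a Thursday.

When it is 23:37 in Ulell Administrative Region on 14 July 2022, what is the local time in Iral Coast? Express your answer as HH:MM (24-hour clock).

1 April 2022 is a Friday, so the first Monday is April 4 and the third is April 18.
1 November 2022 is a Tuesday, so the first Sunday is November 6.
14 July 2022 lies within the daylight-saving period (18 April – 6 November), so Ulell Administrative Region is on daylight time, UTC−00:30.
23:37 Ulell Administrative Region + 0h30m = 00:07 UTC (rolling into the next day, 15 July 2022).
1 March 2022 is a Tuesday, so the first Sunday is March 6 and the third is March 20.
1 September 2022 is a Thursday, so Sundays fall on 4, 11, 18, 25; the last is September 25.
At the standard offset (UTC+02:00), 00:07 UTC + 2h = 02:07 Iral Coast standard time.
The standard-time date in Iral Coast, 15 July 2022, lies within the daylight-saving period (20 March – 25 September), so Iral Coast is on daylight time, UTC+03:00.
00:07 UTC + 3h = 03:07 Iral Coast.

03:07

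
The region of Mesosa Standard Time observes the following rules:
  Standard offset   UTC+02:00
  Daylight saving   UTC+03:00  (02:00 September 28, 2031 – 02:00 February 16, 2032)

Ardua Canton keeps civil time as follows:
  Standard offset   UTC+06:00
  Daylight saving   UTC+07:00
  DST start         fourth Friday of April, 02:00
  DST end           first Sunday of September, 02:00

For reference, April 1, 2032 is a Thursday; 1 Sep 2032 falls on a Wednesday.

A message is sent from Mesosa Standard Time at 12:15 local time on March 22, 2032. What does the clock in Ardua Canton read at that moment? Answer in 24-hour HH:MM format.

16:15

Daylight saving runs 28 September 2031 – 16 February 2032; March 22, 2032 is outside that window, so Mesosa Standard Time is on standard time at UTC+02:00.
12:15 Mesosa Standard Time − 2h = 10:15 UTC.
1 April 2032 is a Thursday, so the first Friday is April 2 and the fourth is April 23.
1 September 2032 is a Wednesday, so the first Sunday is September 5.
At the standard offset (UTC+06:00), 10:15 UTC + 6h = 16:15 Ardua Canton standard time.
Daylight saving runs 23 April – 5 September; the standard-time date in Ardua Canton, March 22, 2032, is outside that window, so Ardua Canton is on standard time at UTC+06:00.
10:15 UTC + 6h = 16:15 Ardua Canton.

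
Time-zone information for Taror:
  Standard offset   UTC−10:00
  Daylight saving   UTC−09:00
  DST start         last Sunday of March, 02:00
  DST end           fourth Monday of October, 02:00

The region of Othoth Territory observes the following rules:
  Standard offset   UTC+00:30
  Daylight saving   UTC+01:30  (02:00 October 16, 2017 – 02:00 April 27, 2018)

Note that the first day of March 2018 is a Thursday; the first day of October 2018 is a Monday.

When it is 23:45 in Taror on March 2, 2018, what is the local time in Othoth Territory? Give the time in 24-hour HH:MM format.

1 March 2018 is a Thursday, so Sundays fall on 4, 11, 18, 25; the last is March 25.
1 October 2018 is a Monday, so the first Monday is October 1 and the fourth is October 22.
Daylight saving runs 25 March – 22 October; March 2, 2018 is outside that window, so Taror is on standard time at UTC−10:00.
23:45 Taror + 10h = 09:45 UTC (rolling into the next day, 3 March 2018).
At the standard offset (UTC+00:30), 09:45 UTC + 0h30m = 10:15 Othoth Territory standard time.
The standard-time date in Othoth Territory, March 3, 2018, lies within the daylight-saving period (16 October 2017 – 27 April 2018), so Othoth Territory is on daylight time, UTC+01:30.
09:45 UTC + 1h30m = 11:15 Othoth Territory.

11:15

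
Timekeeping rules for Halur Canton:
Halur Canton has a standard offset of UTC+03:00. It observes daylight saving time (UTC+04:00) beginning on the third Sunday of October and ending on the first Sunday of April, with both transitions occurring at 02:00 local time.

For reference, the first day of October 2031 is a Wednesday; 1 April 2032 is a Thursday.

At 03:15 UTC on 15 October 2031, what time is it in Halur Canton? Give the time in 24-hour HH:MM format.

1 October 2031 is a Wednesday, so the first Sunday is October 5 and the third is October 19.
1 April 2032 is a Thursday, so the first Sunday is April 4.
At the standard offset (UTC+03:00), 03:15 UTC + 3h = 06:15 Halur Canton standard time.
The standard-time date in Halur Canton, 15 October 2031, does not fall between 19 October 2031 and 4 April 2032, so daylight saving is not in effect and Halur Canton is at UTC+03:00.
03:15 UTC + 3h = 06:15 local.

06:15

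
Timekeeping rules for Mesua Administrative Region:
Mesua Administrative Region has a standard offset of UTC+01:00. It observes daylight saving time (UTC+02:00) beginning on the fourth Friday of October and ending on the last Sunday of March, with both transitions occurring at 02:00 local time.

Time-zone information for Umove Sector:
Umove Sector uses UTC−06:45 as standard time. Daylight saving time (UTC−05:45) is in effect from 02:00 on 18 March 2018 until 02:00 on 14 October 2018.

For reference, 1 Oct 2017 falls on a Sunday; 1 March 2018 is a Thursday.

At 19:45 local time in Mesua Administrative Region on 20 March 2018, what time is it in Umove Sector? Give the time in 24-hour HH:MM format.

12:00

1 October 2017 is a Sunday, so the first Friday is October 6 and the fourth is October 27.
1 March 2018 is a Thursday, so Sundays fall on 4, 11, 18, 25; the last is March 25.
20 March 2018 falls between 27 October 2017 and 25 March 2018, so daylight saving is in effect and Mesua Administrative Region is at UTC+02:00.
19:45 Mesua Administrative Region − 2h = 17:45 UTC.
At the standard offset (UTC−06:45), 17:45 UTC − 6h45m = 11:00 Umove Sector standard time.
The standard-time date in Umove Sector, 20 March 2018, lies within the daylight-saving period (18 March – 14 October), so Umove Sector is on daylight time, UTC−05:45.
17:45 UTC − 5h45m = 12:00 Umove Sector.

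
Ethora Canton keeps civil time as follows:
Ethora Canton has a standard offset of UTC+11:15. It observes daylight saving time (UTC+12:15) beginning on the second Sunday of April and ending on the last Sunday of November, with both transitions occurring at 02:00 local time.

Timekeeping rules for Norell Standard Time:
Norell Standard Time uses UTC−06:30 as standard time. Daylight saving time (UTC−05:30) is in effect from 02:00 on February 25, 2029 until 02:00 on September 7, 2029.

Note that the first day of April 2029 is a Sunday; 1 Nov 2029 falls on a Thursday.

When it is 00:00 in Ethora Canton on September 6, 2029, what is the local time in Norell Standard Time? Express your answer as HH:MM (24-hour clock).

06:15

1 April 2029 is a Sunday, so the first Sunday is April 1 and the second is April 8.
1 November 2029 is a Thursday, so Sundays fall on 4, 11, 18, 25; the last is November 25.
Daylight saving runs 8 April – 25 November; September 6, 2029 is inside that window, so Ethora Canton is at UTC+12:15.
00:00 Ethora Canton − 12h15m = 11:45 UTC (rolling into the previous day, 5 September 2029).
At the standard offset (UTC−06:30), 11:45 UTC − 6h30m = 05:15 Norell Standard Time standard time.
The standard-time date in Norell Standard Time, September 5, 2029, falls between 25 February and 7 September, so daylight saving is in effect and Norell Standard Time is at UTC−05:30.
11:45 UTC − 5h30m = 06:15 Norell Standard Time.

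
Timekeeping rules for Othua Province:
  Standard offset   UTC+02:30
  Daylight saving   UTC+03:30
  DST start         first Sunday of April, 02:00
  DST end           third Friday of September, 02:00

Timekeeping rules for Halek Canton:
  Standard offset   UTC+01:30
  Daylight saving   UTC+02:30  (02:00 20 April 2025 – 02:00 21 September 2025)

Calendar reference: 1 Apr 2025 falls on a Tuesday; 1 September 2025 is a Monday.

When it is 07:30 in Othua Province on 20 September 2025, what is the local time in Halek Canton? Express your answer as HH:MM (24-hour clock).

07:30

1 April 2025 is a Tuesday, so the first Sunday is April 6.
1 September 2025 is a Monday, so the first Friday is September 5 and the third is September 19.
20 September 2025 does not fall between 6 April and 19 September, so daylight saving is not in effect and Othua Province is at UTC+02:30.
07:30 Othua Province − 2h30m = 05:00 UTC.
At the standard offset (UTC+01:30), 05:00 UTC + 1h30m = 06:30 Halek Canton standard time.
The standard-time date in Halek Canton, 20 September 2025, lies within the daylight-saving period (20 April – 21 September), so Halek Canton is on daylight time, UTC+02:30.
05:00 UTC + 2h30m = 07:30 Halek Canton.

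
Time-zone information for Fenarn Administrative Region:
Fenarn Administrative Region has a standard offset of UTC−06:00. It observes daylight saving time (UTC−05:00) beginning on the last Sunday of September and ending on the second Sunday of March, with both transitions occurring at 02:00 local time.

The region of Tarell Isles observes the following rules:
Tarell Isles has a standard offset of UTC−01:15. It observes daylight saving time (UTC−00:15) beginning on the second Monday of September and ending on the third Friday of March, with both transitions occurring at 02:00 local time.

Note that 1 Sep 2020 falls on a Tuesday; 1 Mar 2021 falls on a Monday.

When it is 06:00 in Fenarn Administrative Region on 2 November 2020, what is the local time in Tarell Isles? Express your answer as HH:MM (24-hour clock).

10:45

1 September 2020 is a Tuesday, so Sundays fall on 6, 13, 20, 27; the last is September 27.
1 March 2021 is a Monday, so the first Sunday is March 7 and the second is March 14.
2 November 2020 falls between 27 September 2020 and 14 March 2021, so daylight saving is in effect and Fenarn Administrative Region is at UTC−05:00.
06:00 Fenarn Administrative Region + 5h = 11:00 UTC.
1 September 2020 is a Tuesday, so the first Monday is September 7 and the second is September 14.
1 March 2021 is a Monday, so the first Friday is March 5 and the third is March 19.
At the standard offset (UTC−01:15), 11:00 UTC − 1h15m = 09:45 Tarell Isles standard time.
The standard-time date in Tarell Isles, 2 November 2020, falls between 14 September 2020 and 19 March 2021, so daylight saving is in effect and Tarell Isles is at UTC−00:15.
11:00 UTC − 0h15m = 10:45 Tarell Isles.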